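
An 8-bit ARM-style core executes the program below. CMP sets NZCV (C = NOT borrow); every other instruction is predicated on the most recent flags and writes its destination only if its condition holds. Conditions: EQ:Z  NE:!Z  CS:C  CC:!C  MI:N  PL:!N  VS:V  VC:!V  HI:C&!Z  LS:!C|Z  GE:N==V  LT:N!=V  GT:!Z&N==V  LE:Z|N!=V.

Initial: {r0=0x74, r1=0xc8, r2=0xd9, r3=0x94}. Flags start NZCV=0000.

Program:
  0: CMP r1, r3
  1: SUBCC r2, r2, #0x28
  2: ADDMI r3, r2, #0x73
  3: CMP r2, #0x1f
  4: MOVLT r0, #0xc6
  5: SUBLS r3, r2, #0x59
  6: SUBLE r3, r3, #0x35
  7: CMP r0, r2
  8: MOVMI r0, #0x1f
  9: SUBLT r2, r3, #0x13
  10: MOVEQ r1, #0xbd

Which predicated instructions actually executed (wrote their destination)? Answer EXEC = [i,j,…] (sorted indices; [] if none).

EXEC = [4,6,8,9]

0: ✓ CMP  NZCV=0010
1: · SUBCC
2: · ADDMI
3: ✓ CMP  NZCV=1010
4: ✓ MOVLT  r0←0xc6
5: · SUBLS
6: ✓ SUBLE  r3←0x5f
7: ✓ CMP  NZCV=1000
8: ✓ MOVMI  r0←0x1f
9: ✓ SUBLT  r2←0x4c
10: · MOVEQ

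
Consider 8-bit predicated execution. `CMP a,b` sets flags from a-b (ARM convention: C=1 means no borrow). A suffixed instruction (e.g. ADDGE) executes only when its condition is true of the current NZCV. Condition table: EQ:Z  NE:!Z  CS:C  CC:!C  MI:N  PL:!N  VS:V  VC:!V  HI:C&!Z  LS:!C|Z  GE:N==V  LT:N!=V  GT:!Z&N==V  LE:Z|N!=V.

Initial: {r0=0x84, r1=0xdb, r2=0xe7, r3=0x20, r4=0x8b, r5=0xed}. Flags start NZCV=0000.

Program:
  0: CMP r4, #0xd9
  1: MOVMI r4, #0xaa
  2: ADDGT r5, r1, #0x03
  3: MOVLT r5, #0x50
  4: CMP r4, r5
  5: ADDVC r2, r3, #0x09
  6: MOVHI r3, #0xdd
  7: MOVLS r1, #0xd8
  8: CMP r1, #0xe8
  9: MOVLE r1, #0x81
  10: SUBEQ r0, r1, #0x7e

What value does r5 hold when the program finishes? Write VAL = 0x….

VAL = 0x50

0: ✓ CMP  NZCV=1000
1: ✓ MOVMI  r4←0xaa
2: · ADDGT
3: ✓ MOVLT  r5←0x50
4: ✓ CMP  NZCV=0011
5: · ADDVC
6: ✓ MOVHI  r3←0xdd
7: · MOVLS
8: ✓ CMP  NZCV=1000
9: ✓ MOVLE  r1←0x81
10: · SUBEQ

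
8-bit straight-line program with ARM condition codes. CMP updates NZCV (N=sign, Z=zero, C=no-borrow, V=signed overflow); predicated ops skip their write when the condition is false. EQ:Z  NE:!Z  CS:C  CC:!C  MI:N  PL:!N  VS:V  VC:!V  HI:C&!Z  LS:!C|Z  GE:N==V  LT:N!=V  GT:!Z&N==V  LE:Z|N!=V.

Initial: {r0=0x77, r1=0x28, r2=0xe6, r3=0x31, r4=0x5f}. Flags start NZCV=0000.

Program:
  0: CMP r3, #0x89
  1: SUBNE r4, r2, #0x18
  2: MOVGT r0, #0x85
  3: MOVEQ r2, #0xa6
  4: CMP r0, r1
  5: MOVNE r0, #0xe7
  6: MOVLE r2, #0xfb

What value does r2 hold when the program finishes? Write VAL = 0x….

0: ✓ CMP  NZCV=1001
1: ✓ SUBNE  r4←0xce
2: ✓ MOVGT  r0←0x85
3: · MOVEQ
4: ✓ CMP  NZCV=0011
5: ✓ MOVNE  r0←0xe7
6: ✓ MOVLE  r2←0xfb

VAL = 0xfb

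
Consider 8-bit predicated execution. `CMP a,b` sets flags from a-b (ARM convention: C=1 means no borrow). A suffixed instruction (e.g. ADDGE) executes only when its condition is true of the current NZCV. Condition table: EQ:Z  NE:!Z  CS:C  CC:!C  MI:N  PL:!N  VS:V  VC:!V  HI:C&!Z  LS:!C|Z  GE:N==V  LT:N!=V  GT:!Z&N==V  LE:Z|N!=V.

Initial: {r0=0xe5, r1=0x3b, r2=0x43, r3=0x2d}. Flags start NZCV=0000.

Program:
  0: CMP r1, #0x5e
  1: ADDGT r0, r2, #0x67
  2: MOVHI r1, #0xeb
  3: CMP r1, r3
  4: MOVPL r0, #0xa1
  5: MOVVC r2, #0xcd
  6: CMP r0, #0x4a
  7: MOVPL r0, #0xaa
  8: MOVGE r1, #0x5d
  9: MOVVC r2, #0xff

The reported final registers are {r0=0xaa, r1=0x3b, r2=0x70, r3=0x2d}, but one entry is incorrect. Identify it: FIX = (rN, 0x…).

FIX = (r2, 0xcd)

0: ✓ CMP  NZCV=1000
1: · ADDGT
2: · MOVHI
3: ✓ CMP  NZCV=0010
4: ✓ MOVPL  r0←0xa1
5: ✓ MOVVC  r2←0xcd
6: ✓ CMP  NZCV=0011
7: ✓ MOVPL  r0←0xaa
8: · MOVGE
9: · MOVVC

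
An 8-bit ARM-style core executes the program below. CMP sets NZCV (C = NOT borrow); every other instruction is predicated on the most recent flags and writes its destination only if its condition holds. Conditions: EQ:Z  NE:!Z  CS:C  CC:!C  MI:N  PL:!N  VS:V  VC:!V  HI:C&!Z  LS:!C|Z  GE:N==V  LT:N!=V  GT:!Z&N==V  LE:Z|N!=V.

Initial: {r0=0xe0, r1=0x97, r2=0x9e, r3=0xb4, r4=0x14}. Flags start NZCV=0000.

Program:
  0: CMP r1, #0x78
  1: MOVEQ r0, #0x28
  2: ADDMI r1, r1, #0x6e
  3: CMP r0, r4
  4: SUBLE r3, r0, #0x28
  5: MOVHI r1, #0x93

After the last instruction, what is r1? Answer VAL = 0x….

0: ✓ CMP  NZCV=0011
1: · MOVEQ
2: · ADDMI
3: ✓ CMP  NZCV=1010
4: ✓ SUBLE  r3←0xb8
5: ✓ MOVHI  r1←0x93

VAL = 0x93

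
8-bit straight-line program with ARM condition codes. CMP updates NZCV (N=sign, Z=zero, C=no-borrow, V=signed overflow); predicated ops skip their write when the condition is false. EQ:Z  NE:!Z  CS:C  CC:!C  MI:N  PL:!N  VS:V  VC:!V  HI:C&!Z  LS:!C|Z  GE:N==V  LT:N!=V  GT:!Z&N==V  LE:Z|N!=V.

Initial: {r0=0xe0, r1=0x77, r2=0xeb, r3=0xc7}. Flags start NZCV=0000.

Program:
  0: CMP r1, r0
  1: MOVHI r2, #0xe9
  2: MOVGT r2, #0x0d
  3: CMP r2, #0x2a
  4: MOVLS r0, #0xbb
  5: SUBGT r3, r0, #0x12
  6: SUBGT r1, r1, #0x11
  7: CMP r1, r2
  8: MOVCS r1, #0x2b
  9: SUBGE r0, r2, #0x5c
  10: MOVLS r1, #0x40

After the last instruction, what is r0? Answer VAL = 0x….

[0] flags=1001 → (cmp)
[1] flags=1001 HI?F → skip
[2] flags=1001 GT?T → r2=0x0d
[3] flags=1000 → (cmp)
[4] flags=1000 LS?T → r0=0xbb
[5] flags=1000 GT?F → skip
[6] flags=1000 GT?F → skip
[7] flags=0010 → (cmp)
[8] flags=0010 CS?T → r1=0x2b
[9] flags=0010 GE?T → r0=0xb1
[10] flags=0010 LS?F → skip

VAL = 0xb1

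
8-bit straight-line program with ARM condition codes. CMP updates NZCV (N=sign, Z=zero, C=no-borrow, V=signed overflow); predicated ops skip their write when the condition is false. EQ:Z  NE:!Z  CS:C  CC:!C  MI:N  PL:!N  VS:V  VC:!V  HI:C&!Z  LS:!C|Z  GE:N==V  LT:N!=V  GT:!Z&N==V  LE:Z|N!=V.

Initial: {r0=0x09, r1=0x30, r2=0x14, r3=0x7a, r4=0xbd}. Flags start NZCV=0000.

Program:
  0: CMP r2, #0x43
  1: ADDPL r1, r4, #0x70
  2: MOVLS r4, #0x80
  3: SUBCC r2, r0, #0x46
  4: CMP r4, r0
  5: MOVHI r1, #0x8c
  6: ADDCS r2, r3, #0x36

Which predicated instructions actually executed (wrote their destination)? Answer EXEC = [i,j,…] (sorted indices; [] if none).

EXEC = [2,3,5,6]

0: ✓ CMP  NZCV=1000
1: · ADDPL
2: ✓ MOVLS  r4←0x80
3: ✓ SUBCC  r2←0xc3
4: ✓ CMP  NZCV=0011
5: ✓ MOVHI  r1←0x8c
6: ✓ ADDCS  r2←0xb0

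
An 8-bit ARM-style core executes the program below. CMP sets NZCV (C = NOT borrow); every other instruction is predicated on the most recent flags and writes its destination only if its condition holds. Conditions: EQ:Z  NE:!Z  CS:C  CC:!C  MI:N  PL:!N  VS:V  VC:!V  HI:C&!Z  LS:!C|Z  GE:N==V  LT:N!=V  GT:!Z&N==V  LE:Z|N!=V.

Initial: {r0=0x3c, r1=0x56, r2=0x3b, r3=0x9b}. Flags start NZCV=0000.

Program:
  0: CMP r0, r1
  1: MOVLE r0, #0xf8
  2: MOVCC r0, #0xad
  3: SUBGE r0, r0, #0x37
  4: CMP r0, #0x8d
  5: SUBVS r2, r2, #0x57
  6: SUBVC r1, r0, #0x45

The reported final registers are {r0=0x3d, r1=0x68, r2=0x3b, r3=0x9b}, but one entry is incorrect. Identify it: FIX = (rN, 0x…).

0: ✓ CMP  NZCV=1000
1: ✓ MOVLE  r0←0xf8
2: ✓ MOVCC  r0←0xad
3: · SUBGE
4: ✓ CMP  NZCV=0010
5: · SUBVS
6: ✓ SUBVC  r1←0x68

FIX = (r0, 0xad)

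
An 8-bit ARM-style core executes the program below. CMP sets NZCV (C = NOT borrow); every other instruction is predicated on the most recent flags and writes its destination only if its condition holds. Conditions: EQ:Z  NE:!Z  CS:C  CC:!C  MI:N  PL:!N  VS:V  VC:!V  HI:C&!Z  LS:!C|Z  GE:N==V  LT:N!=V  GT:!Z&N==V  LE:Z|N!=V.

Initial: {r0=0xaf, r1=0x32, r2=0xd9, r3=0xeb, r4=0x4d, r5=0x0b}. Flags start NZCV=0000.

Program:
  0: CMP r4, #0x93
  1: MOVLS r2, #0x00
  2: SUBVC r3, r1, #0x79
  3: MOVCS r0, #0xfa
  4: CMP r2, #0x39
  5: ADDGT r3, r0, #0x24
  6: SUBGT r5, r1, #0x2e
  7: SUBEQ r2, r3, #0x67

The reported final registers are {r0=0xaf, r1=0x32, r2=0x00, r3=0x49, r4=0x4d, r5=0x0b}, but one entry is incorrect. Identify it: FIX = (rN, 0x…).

FIX = (r3, 0xeb)

[0] flags=1001 → (cmp)
[1] flags=1001 LS?T → r2=0x00
[2] flags=1001 VC?F → skip
[3] flags=1001 CS?F → skip
[4] flags=1000 → (cmp)
[5] flags=1000 GT?F → skip
[6] flags=1000 GT?F → skip
[7] flags=1000 EQ?F → skip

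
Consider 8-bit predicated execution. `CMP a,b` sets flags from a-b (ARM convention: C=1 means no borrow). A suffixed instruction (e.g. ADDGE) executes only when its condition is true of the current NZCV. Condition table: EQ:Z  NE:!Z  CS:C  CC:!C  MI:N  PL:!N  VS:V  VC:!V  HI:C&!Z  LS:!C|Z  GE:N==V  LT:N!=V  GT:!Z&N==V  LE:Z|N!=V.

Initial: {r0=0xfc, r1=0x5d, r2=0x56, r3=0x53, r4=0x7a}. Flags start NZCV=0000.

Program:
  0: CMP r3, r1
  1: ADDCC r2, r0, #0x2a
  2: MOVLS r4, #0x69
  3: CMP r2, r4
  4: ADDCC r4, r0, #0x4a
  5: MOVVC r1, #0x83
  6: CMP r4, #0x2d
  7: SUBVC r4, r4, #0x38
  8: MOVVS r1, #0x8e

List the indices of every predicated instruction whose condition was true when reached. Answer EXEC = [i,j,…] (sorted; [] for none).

EXEC = [1,2,4,5,7]

0: ✓ CMP  NZCV=1000
1: ✓ ADDCC  r2←0x26
2: ✓ MOVLS  r4←0x69
3: ✓ CMP  NZCV=1000
4: ✓ ADDCC  r4←0x46
5: ✓ MOVVC  r1←0x83
6: ✓ CMP  NZCV=0010
7: ✓ SUBVC  r4←0x0e
8: · MOVVS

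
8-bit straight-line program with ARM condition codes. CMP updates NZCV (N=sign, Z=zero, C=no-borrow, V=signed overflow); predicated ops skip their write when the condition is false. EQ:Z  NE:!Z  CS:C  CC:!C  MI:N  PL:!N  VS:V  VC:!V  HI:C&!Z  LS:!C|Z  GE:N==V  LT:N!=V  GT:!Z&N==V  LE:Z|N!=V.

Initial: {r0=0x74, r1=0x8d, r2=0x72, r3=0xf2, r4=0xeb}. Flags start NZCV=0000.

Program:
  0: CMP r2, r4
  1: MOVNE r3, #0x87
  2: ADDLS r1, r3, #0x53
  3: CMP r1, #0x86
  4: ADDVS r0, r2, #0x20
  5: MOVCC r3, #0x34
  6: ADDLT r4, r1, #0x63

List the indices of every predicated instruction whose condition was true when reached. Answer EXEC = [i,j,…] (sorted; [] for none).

0: ✓ CMP  NZCV=1001
1: ✓ MOVNE  r3←0x87
2: ✓ ADDLS  r1←0xda
3: ✓ CMP  NZCV=0010
4: · ADDVS
5: · MOVCC
6: · ADDLT

EXEC = [1,2]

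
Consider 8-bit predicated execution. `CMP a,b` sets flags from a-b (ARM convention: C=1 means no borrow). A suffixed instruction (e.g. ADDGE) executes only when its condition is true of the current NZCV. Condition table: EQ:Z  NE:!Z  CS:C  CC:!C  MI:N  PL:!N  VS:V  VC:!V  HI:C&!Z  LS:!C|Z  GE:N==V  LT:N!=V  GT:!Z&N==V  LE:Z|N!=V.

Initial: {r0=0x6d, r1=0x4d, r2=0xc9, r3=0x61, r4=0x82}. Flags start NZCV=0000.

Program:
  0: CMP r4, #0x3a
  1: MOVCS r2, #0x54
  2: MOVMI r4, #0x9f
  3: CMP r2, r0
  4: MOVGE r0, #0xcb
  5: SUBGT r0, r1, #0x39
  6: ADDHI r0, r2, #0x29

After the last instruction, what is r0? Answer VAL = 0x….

VAL = 0x6d

[0] flags=0011 → (cmp)
[1] flags=0011 CS?T → r2=0x54
[2] flags=0011 MI?F → skip
[3] flags=1000 → (cmp)
[4] flags=1000 GE?F → skip
[5] flags=1000 GT?F → skip
[6] flags=1000 HI?F → skip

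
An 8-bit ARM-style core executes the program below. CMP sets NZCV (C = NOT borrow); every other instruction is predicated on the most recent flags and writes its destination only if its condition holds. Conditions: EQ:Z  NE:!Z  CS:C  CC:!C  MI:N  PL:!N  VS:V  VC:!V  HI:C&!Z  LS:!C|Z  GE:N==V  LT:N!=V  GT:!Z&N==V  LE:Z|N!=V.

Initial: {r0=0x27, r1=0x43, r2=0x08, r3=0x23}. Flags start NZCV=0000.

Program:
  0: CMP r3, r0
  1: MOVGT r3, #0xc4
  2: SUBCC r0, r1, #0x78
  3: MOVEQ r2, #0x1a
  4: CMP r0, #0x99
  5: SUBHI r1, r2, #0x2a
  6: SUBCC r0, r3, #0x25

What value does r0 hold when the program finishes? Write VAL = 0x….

[0] flags=1000 → (cmp)
[1] flags=1000 GT?F → skip
[2] flags=1000 CC?T → r0=0xcb
[3] flags=1000 EQ?F → skip
[4] flags=0010 → (cmp)
[5] flags=0010 HI?T → r1=0xde
[6] flags=0010 CC?F → skip

VAL = 0xcb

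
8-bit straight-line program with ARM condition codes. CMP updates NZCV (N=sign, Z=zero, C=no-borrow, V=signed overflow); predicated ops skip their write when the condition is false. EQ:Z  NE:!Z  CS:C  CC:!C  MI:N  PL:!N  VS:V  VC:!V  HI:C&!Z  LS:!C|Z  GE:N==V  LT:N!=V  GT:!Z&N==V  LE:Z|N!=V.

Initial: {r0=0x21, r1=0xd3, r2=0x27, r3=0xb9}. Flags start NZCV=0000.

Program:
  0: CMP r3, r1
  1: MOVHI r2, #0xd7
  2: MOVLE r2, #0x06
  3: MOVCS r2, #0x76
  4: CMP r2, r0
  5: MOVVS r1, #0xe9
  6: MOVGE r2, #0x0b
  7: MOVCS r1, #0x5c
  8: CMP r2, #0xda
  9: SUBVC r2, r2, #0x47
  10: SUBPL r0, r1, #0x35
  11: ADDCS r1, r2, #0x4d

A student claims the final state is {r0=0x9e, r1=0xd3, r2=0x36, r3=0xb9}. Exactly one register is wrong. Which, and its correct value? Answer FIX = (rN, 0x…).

0: ✓ CMP  NZCV=1000
1: · MOVHI
2: ✓ MOVLE  r2←0x06
3: · MOVCS
4: ✓ CMP  NZCV=1000
5: · MOVVS
6: · MOVGE
7: · MOVCS
8: ✓ CMP  NZCV=0000
9: ✓ SUBVC  r2←0xbf
10: ✓ SUBPL  r0←0x9e
11: · ADDCS

FIX = (r2, 0xbf)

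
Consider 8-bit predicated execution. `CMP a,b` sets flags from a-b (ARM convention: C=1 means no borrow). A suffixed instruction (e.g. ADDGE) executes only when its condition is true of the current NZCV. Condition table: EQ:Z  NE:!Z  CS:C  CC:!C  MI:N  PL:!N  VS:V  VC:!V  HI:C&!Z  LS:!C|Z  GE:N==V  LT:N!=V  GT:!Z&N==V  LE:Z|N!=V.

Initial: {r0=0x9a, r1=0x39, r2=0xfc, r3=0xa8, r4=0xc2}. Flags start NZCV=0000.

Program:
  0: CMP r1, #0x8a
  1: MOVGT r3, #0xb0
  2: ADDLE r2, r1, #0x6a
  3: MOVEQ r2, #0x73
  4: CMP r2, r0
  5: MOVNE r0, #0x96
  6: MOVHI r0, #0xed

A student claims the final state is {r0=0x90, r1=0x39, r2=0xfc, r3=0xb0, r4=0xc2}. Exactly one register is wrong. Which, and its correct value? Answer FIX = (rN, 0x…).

FIX = (r0, 0xed)

0: ✓ CMP  NZCV=1001
1: ✓ MOVGT  r3←0xb0
2: · ADDLE
3: · MOVEQ
4: ✓ CMP  NZCV=0010
5: ✓ MOVNE  r0←0x96
6: ✓ MOVHI  r0←0xed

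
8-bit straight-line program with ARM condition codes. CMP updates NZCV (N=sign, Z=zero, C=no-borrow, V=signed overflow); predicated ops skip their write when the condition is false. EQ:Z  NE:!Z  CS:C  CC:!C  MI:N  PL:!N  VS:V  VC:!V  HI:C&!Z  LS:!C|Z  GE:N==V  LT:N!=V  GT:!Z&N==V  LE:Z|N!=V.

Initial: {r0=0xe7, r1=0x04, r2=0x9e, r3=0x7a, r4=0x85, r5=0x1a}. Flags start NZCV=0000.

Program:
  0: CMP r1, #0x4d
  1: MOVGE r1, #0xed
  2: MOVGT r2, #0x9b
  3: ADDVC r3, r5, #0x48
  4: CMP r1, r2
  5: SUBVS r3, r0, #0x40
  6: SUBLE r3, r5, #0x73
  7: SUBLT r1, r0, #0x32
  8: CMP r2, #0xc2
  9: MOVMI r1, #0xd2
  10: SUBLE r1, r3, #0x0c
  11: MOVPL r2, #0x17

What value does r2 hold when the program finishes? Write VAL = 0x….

0: ✓ CMP  NZCV=1000
1: · MOVGE
2: · MOVGT
3: ✓ ADDVC  r3←0x62
4: ✓ CMP  NZCV=0000
5: · SUBVS
6: · SUBLE
7: · SUBLT
8: ✓ CMP  NZCV=1000
9: ✓ MOVMI  r1←0xd2
10: ✓ SUBLE  r1←0x56
11: · MOVPL

VAL = 0x9e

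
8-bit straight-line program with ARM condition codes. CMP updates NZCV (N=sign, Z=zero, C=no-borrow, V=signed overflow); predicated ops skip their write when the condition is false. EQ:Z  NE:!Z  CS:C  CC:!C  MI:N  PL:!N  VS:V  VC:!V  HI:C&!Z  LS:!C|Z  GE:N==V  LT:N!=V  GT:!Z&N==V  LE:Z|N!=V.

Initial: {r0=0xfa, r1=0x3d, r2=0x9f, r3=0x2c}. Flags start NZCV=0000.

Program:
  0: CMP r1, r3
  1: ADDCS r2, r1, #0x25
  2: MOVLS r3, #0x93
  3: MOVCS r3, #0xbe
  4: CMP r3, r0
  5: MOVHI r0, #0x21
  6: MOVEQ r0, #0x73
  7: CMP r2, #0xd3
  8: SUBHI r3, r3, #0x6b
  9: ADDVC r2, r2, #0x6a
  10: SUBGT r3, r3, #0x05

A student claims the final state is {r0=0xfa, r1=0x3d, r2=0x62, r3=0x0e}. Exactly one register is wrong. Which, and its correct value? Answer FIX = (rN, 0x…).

0: ✓ CMP  NZCV=0010
1: ✓ ADDCS  r2←0x62
2: · MOVLS
3: ✓ MOVCS  r3←0xbe
4: ✓ CMP  NZCV=1000
5: · MOVHI
6: · MOVEQ
7: ✓ CMP  NZCV=1001
8: · SUBHI
9: · ADDVC
10: ✓ SUBGT  r3←0xb9

FIX = (r3, 0xb9)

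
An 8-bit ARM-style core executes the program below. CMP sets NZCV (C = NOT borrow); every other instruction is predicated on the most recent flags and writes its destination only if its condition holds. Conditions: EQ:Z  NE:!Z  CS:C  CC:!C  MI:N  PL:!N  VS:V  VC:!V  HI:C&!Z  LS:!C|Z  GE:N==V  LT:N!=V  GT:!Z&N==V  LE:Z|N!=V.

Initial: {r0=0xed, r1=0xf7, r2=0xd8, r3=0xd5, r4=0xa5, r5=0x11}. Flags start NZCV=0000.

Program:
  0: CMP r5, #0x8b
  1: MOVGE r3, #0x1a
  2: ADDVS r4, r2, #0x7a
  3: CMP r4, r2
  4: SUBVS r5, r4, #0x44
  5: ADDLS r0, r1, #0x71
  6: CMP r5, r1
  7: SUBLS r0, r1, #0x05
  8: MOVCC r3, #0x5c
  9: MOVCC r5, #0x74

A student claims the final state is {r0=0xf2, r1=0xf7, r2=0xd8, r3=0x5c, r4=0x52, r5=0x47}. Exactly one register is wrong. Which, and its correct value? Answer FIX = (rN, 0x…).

FIX = (r5, 0x74)

[0] flags=1001 → (cmp)
[1] flags=1001 GE?T → r3=0x1a
[2] flags=1001 VS?T → r4=0x52
[3] flags=0000 → (cmp)
[4] flags=0000 VS?F → skip
[5] flags=0000 LS?T → r0=0x68
[6] flags=0000 → (cmp)
[7] flags=0000 LS?T → r0=0xf2
[8] flags=0000 CC?T → r3=0x5c
[9] flags=0000 CC?T → r5=0x74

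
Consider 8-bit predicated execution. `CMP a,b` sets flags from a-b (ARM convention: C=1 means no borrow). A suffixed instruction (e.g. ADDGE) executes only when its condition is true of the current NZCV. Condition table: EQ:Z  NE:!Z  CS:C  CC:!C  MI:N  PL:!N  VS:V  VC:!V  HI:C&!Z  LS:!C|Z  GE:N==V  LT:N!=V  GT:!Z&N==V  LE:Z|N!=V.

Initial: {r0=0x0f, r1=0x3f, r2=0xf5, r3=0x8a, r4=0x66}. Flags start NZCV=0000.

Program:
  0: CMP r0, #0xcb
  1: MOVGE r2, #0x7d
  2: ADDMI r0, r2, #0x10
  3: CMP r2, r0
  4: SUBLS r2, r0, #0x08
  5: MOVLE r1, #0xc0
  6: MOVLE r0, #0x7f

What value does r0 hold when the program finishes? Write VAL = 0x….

0: ✓ CMP  NZCV=0000
1: ✓ MOVGE  r2←0x7d
2: · ADDMI
3: ✓ CMP  NZCV=0010
4: · SUBLS
5: · MOVLE
6: · MOVLE

VAL = 0x0f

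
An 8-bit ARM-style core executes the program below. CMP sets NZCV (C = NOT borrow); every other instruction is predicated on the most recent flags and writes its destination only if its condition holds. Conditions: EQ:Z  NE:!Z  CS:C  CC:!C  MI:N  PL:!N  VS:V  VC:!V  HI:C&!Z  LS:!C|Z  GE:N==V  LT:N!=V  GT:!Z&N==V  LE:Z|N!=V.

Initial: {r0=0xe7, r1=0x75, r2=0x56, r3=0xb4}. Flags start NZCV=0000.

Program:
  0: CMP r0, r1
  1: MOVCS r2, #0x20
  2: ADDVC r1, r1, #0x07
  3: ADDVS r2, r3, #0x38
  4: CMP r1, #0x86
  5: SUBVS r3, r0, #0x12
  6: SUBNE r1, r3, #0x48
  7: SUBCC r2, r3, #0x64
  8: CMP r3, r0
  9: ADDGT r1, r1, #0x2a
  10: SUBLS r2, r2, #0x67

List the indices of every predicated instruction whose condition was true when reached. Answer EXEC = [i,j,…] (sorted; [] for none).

[0] flags=0011 → (cmp)
[1] flags=0011 CS?T → r2=0x20
[2] flags=0011 VC?F → skip
[3] flags=0011 VS?T → r2=0xec
[4] flags=1001 → (cmp)
[5] flags=1001 VS?T → r3=0xd5
[6] flags=1001 NE?T → r1=0x8d
[7] flags=1001 CC?T → r2=0x71
[8] flags=1000 → (cmp)
[9] flags=1000 GT?F → skip
[10] flags=1000 LS?T → r2=0x0a

EXEC = [1,3,5,6,7,10]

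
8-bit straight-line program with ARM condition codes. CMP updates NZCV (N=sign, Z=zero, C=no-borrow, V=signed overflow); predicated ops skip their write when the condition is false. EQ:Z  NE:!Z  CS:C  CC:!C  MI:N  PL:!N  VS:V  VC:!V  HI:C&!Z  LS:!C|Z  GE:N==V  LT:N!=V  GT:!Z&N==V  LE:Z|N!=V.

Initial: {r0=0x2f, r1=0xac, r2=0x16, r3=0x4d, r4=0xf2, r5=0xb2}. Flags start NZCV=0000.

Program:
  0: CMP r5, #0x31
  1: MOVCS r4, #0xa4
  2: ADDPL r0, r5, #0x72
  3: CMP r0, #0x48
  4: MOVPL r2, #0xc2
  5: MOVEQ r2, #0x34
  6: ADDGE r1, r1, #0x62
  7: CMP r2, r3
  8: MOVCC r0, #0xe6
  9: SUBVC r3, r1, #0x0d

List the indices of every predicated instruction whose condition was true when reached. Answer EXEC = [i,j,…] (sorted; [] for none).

EXEC = [1,8,9]

0: ✓ CMP  NZCV=1010
1: ✓ MOVCS  r4←0xa4
2: · ADDPL
3: ✓ CMP  NZCV=1000
4: · MOVPL
5: · MOVEQ
6: · ADDGE
7: ✓ CMP  NZCV=1000
8: ✓ MOVCC  r0←0xe6
9: ✓ SUBVC  r3←0x9f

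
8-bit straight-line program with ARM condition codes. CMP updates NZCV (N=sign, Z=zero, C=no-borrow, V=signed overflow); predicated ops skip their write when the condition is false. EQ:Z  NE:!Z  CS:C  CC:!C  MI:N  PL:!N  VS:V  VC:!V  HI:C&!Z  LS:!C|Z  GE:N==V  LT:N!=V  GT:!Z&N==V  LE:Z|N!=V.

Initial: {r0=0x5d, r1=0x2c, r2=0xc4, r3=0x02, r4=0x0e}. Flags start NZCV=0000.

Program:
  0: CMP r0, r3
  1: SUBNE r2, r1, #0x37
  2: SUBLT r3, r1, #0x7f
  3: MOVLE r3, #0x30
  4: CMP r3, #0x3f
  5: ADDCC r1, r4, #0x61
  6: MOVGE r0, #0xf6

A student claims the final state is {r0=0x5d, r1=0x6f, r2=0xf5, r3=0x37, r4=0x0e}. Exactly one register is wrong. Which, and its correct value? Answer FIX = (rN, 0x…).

0: ✓ CMP  NZCV=0010
1: ✓ SUBNE  r2←0xf5
2: · SUBLT
3: · MOVLE
4: ✓ CMP  NZCV=1000
5: ✓ ADDCC  r1←0x6f
6: · MOVGE

FIX = (r3, 0x02)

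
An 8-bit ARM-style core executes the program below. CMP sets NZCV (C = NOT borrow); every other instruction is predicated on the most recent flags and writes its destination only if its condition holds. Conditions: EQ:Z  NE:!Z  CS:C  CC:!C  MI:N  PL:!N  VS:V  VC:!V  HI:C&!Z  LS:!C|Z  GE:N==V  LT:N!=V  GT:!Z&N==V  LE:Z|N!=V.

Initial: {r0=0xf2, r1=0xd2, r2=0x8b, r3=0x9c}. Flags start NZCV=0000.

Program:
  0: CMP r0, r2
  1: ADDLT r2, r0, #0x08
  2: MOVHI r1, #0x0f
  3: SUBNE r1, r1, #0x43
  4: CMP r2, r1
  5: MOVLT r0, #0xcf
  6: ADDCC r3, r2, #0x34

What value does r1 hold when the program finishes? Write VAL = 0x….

0: ✓ CMP  NZCV=0010
1: · ADDLT
2: ✓ MOVHI  r1←0x0f
3: ✓ SUBNE  r1←0xcc
4: ✓ CMP  NZCV=1000
5: ✓ MOVLT  r0←0xcf
6: ✓ ADDCC  r3←0xbf

VAL = 0xcc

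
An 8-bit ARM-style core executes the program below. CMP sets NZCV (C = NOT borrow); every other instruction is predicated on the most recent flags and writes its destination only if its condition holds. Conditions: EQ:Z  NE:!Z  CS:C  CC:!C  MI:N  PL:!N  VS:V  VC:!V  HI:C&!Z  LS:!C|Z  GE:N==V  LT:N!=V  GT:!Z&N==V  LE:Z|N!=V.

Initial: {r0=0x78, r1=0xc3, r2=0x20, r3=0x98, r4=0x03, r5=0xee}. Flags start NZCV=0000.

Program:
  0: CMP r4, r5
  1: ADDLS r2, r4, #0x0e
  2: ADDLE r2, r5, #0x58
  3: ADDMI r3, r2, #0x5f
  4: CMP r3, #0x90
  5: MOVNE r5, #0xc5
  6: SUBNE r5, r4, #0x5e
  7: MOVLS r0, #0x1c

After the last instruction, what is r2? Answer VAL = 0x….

0: ✓ CMP  NZCV=0000
1: ✓ ADDLS  r2←0x11
2: · ADDLE
3: · ADDMI
4: ✓ CMP  NZCV=0010
5: ✓ MOVNE  r5←0xc5
6: ✓ SUBNE  r5←0xa5
7: · MOVLS

VAL = 0x11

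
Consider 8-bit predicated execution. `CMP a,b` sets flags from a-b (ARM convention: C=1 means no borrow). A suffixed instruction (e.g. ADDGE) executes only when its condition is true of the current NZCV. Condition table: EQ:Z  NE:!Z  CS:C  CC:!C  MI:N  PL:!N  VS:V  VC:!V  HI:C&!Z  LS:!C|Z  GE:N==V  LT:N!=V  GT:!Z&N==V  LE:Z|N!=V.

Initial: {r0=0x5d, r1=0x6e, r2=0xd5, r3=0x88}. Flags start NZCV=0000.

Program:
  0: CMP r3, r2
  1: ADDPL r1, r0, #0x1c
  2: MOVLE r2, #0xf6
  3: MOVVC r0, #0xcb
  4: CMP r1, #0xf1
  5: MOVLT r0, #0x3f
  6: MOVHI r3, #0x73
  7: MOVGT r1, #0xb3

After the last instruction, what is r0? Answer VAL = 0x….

VAL = 0xcb

[0] flags=1000 → (cmp)
[1] flags=1000 PL?F → skip
[2] flags=1000 LE?T → r2=0xf6
[3] flags=1000 VC?T → r0=0xcb
[4] flags=0000 → (cmp)
[5] flags=0000 LT?F → skip
[6] flags=0000 HI?F → skip
[7] flags=0000 GT?T → r1=0xb3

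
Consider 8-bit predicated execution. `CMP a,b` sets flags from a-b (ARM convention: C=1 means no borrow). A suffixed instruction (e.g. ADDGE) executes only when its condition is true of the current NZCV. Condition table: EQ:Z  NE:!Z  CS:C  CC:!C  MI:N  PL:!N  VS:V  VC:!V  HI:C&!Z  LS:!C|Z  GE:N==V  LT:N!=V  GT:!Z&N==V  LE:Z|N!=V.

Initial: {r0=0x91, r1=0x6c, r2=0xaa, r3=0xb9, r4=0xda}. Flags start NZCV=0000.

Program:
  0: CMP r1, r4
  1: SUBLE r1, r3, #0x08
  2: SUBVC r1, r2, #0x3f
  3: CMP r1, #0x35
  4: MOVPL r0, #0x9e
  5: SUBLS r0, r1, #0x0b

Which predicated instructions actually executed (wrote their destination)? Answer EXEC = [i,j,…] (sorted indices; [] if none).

[0] flags=1001 → (cmp)
[1] flags=1001 LE?F → skip
[2] flags=1001 VC?F → skip
[3] flags=0010 → (cmp)
[4] flags=0010 PL?T → r0=0x9e
[5] flags=0010 LS?F → skip

EXEC = [4]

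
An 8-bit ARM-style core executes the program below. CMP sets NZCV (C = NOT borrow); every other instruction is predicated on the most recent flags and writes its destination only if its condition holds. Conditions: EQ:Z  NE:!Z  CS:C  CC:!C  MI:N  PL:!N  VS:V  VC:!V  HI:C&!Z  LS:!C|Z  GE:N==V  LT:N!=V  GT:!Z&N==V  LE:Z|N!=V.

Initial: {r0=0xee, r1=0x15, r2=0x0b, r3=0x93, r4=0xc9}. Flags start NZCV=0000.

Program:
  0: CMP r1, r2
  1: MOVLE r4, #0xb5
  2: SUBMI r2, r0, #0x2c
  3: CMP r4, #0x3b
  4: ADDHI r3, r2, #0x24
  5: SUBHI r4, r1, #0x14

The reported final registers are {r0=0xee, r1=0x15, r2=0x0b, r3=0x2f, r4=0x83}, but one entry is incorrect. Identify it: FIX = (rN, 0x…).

FIX = (r4, 0x01)

0: ✓ CMP  NZCV=0010
1: · MOVLE
2: · SUBMI
3: ✓ CMP  NZCV=1010
4: ✓ ADDHI  r3←0x2f
5: ✓ SUBHI  r4←0x01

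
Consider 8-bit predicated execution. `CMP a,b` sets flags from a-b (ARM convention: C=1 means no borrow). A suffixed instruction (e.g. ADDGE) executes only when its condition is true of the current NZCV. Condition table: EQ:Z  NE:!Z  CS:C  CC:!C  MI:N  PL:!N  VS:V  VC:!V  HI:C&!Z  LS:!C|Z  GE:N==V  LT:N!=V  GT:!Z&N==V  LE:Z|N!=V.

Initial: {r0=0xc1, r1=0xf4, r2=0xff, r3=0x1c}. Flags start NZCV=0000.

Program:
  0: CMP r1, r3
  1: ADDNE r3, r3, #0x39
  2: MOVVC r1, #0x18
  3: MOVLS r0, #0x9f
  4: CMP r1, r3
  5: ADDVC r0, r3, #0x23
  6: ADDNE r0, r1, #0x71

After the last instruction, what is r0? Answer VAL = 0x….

VAL = 0x89

[0] flags=1010 → (cmp)
[1] flags=1010 NE?T → r3=0x55
[2] flags=1010 VC?T → r1=0x18
[3] flags=1010 LS?F → skip
[4] flags=1000 → (cmp)
[5] flags=1000 VC?T → r0=0x78
[6] flags=1000 NE?T → r0=0x89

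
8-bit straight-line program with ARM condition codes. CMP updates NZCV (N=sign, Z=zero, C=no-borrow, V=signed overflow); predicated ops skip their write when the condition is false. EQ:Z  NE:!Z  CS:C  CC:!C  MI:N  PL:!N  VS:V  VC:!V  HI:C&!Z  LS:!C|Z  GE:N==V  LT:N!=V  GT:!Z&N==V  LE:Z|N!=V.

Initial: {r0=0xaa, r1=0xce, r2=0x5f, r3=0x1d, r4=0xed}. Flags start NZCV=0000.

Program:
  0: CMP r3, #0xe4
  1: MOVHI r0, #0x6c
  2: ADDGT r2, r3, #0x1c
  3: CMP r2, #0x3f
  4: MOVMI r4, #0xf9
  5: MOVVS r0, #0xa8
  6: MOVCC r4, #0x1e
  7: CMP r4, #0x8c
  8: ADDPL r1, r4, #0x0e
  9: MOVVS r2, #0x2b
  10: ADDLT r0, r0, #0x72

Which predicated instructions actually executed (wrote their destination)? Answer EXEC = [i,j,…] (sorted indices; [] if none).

[0] flags=0000 → (cmp)
[1] flags=0000 HI?F → skip
[2] flags=0000 GT?T → r2=0x39
[3] flags=1000 → (cmp)
[4] flags=1000 MI?T → r4=0xf9
[5] flags=1000 VS?F → skip
[6] flags=1000 CC?T → r4=0x1e
[7] flags=1001 → (cmp)
[8] flags=1001 PL?F → skip
[9] flags=1001 VS?T → r2=0x2b
[10] flags=1001 LT?F → skip

EXEC = [2,4,6,9]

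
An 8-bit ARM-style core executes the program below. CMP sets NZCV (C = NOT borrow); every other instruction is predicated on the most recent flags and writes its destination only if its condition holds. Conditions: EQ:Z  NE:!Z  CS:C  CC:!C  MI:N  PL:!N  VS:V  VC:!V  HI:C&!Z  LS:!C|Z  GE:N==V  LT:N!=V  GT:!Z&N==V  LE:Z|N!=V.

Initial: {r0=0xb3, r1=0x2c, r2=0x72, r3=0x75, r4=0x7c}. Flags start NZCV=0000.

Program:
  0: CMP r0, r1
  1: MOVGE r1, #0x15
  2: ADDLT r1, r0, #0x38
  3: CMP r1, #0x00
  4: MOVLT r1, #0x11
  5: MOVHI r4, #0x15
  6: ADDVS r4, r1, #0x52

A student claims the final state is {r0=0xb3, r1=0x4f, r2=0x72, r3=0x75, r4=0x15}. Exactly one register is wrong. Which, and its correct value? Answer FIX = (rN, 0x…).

FIX = (r1, 0x11)

0: ✓ CMP  NZCV=1010
1: · MOVGE
2: ✓ ADDLT  r1←0xeb
3: ✓ CMP  NZCV=1010
4: ✓ MOVLT  r1←0x11
5: ✓ MOVHI  r4←0x15
6: · ADDVS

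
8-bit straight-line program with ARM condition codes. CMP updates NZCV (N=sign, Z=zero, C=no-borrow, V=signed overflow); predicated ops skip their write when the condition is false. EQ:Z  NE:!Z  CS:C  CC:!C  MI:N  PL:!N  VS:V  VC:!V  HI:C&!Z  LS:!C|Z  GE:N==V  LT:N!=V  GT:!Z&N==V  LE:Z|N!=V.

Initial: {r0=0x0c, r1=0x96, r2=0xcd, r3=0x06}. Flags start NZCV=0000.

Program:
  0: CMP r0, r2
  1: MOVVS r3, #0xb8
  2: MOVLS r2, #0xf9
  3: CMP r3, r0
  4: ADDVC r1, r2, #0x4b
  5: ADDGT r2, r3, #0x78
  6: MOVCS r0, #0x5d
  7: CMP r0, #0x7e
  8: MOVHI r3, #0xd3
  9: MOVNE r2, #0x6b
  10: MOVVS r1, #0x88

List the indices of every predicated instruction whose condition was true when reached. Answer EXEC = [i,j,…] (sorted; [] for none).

0: ✓ CMP  NZCV=0000
1: · MOVVS
2: ✓ MOVLS  r2←0xf9
3: ✓ CMP  NZCV=1000
4: ✓ ADDVC  r1←0x44
5: · ADDGT
6: · MOVCS
7: ✓ CMP  NZCV=1000
8: · MOVHI
9: ✓ MOVNE  r2←0x6b
10: · MOVVS

EXEC = [2,4,9]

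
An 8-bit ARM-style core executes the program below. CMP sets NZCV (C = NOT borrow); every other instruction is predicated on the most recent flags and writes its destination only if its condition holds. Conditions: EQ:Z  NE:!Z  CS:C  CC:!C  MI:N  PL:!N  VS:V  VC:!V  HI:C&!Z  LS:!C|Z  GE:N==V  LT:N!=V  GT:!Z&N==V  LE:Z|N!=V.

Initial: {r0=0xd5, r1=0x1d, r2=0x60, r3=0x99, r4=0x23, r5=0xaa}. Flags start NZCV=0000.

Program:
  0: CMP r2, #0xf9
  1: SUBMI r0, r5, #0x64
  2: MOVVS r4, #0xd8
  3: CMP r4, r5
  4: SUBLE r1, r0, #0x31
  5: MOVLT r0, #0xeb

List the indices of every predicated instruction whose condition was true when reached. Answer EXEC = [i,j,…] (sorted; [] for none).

0: ✓ CMP  NZCV=0000
1: · SUBMI
2: · MOVVS
3: ✓ CMP  NZCV=0000
4: · SUBLE
5: · MOVLT

EXEC = []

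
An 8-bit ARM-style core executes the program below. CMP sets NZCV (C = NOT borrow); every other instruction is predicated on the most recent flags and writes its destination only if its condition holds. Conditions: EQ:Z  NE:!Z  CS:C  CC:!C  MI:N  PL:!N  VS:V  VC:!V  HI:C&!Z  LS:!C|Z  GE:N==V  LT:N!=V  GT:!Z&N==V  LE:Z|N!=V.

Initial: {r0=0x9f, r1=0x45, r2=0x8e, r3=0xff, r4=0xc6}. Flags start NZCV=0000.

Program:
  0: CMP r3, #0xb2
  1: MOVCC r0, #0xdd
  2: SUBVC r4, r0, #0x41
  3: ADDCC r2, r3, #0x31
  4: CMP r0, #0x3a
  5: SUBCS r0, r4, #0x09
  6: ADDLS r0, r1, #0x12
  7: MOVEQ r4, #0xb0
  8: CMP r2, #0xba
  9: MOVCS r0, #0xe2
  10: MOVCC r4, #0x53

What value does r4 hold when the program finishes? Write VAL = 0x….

[0] flags=0010 → (cmp)
[1] flags=0010 CC?F → skip
[2] flags=0010 VC?T → r4=0x5e
[3] flags=0010 CC?F → skip
[4] flags=0011 → (cmp)
[5] flags=0011 CS?T → r0=0x55
[6] flags=0011 LS?F → skip
[7] flags=0011 EQ?F → skip
[8] flags=1000 → (cmp)
[9] flags=1000 CS?F → skip
[10] flags=1000 CC?T → r4=0x53

VAL = 0x53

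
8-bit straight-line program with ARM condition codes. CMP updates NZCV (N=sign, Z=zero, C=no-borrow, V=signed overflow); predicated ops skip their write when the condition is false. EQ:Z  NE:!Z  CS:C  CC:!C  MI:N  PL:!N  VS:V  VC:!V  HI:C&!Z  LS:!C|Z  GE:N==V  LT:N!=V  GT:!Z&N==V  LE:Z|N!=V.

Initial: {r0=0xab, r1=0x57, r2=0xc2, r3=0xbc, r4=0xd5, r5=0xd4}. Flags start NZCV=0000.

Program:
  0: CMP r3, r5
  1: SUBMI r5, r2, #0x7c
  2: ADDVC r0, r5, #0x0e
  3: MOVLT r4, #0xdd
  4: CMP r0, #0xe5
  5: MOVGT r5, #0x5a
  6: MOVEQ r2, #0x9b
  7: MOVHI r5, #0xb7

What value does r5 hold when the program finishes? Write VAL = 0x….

VAL = 0x5a

[0] flags=1000 → (cmp)
[1] flags=1000 MI?T → r5=0x46
[2] flags=1000 VC?T → r0=0x54
[3] flags=1000 LT?T → r4=0xdd
[4] flags=0000 → (cmp)
[5] flags=0000 GT?T → r5=0x5a
[6] flags=0000 EQ?F → skip
[7] flags=0000 HI?F → skip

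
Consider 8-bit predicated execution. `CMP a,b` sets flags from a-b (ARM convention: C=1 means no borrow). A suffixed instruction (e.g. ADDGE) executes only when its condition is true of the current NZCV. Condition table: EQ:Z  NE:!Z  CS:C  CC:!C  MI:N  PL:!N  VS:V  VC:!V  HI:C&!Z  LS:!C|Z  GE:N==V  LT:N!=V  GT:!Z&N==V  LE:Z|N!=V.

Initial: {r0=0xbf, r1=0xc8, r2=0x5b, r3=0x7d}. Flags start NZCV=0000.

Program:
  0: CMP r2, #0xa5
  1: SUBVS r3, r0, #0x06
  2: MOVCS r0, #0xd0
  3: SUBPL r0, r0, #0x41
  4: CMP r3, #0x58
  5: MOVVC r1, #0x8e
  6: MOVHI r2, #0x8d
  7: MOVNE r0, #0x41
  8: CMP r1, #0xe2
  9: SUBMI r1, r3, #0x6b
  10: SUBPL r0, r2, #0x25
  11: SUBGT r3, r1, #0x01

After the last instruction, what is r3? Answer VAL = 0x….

[0] flags=1001 → (cmp)
[1] flags=1001 VS?T → r3=0xb9
[2] flags=1001 CS?F → skip
[3] flags=1001 PL?F → skip
[4] flags=0011 → (cmp)
[5] flags=0011 VC?F → skip
[6] flags=0011 HI?T → r2=0x8d
[7] flags=0011 NE?T → r0=0x41
[8] flags=1000 → (cmp)
[9] flags=1000 MI?T → r1=0x4e
[10] flags=1000 PL?F → skip
[11] flags=1000 GT?F → skip

VAL = 0xb9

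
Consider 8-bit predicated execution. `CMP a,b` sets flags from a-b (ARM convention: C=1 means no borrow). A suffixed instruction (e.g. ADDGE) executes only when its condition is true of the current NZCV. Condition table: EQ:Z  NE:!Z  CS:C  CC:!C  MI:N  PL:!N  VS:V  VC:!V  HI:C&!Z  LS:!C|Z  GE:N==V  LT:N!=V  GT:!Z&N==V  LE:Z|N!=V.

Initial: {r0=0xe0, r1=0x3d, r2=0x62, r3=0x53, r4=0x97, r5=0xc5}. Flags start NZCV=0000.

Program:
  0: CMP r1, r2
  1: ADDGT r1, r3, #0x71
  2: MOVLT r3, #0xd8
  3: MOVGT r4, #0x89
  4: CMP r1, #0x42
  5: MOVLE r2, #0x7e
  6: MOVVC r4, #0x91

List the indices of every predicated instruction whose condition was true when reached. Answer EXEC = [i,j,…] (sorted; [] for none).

EXEC = [2,5,6]

0: ✓ CMP  NZCV=1000
1: · ADDGT
2: ✓ MOVLT  r3←0xd8
3: · MOVGT
4: ✓ CMP  NZCV=1000
5: ✓ MOVLE  r2←0x7e
6: ✓ MOVVC  r4←0x91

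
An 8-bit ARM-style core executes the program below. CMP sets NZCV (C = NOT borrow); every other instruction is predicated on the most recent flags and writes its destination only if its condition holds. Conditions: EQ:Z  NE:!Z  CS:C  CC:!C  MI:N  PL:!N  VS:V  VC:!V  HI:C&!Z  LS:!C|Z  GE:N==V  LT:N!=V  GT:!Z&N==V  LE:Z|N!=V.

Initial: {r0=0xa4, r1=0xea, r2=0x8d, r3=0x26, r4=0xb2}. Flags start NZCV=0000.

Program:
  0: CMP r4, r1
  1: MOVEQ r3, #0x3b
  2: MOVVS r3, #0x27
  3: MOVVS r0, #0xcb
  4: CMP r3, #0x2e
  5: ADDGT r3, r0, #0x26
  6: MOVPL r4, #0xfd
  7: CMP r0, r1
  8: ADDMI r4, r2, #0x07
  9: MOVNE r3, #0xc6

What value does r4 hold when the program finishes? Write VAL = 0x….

VAL = 0x94

0: ✓ CMP  NZCV=1000
1: · MOVEQ
2: · MOVVS
3: · MOVVS
4: ✓ CMP  NZCV=1000
5: · ADDGT
6: · MOVPL
7: ✓ CMP  NZCV=1000
8: ✓ ADDMI  r4←0x94
9: ✓ MOVNE  r3←0xc6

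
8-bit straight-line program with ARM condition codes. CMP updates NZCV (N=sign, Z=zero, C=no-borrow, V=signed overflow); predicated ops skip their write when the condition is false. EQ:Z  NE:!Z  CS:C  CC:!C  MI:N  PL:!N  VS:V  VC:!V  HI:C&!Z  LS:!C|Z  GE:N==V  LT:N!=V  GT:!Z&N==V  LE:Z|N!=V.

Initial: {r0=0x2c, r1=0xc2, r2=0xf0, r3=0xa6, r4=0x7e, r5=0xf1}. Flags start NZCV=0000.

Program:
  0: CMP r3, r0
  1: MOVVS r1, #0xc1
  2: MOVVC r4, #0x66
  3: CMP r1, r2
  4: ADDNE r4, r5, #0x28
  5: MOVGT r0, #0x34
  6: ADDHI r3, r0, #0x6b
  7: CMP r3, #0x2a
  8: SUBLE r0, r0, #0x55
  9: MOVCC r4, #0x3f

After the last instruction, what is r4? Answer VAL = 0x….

VAL = 0x19

0: ✓ CMP  NZCV=0011
1: ✓ MOVVS  r1←0xc1
2: · MOVVC
3: ✓ CMP  NZCV=1000
4: ✓ ADDNE  r4←0x19
5: · MOVGT
6: · ADDHI
7: ✓ CMP  NZCV=0011
8: ✓ SUBLE  r0←0xd7
9: · MOVCC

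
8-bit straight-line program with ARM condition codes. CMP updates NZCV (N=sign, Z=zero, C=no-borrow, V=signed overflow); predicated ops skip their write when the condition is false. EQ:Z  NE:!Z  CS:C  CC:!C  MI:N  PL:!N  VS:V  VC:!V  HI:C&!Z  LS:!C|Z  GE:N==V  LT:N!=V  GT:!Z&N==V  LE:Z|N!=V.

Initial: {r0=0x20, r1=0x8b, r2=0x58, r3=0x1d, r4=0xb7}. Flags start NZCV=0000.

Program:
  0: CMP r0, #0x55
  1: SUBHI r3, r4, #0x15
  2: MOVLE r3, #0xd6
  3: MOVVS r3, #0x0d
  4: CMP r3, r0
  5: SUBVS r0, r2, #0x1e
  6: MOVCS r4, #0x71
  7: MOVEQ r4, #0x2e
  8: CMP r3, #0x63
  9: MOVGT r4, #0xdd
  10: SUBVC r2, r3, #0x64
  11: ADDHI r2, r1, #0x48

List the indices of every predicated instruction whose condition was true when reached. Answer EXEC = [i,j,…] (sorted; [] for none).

EXEC = [2,6,11]

[0] flags=1000 → (cmp)
[1] flags=1000 HI?F → skip
[2] flags=1000 LE?T → r3=0xd6
[3] flags=1000 VS?F → skip
[4] flags=1010 → (cmp)
[5] flags=1010 VS?F → skip
[6] flags=1010 CS?T → r4=0x71
[7] flags=1010 EQ?F → skip
[8] flags=0011 → (cmp)
[9] flags=0011 GT?F → skip
[10] flags=0011 VC?F → skip
[11] flags=0011 HI?T → r2=0xd3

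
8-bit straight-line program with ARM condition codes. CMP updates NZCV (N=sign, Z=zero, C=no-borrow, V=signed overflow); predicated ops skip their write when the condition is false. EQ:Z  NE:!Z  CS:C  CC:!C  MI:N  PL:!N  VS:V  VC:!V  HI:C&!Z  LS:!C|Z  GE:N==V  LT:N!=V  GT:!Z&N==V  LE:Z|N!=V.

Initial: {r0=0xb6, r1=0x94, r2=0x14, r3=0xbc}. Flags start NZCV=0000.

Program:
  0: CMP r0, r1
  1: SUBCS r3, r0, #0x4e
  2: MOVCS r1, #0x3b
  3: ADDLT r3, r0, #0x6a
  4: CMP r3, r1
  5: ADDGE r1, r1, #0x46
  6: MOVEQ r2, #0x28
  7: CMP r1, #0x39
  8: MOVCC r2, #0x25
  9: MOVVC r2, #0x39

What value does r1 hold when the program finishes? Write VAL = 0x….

VAL = 0x81

0: ✓ CMP  NZCV=0010
1: ✓ SUBCS  r3←0x68
2: ✓ MOVCS  r1←0x3b
3: · ADDLT
4: ✓ CMP  NZCV=0010
5: ✓ ADDGE  r1←0x81
6: · MOVEQ
7: ✓ CMP  NZCV=0011
8: · MOVCC
9: · MOVVC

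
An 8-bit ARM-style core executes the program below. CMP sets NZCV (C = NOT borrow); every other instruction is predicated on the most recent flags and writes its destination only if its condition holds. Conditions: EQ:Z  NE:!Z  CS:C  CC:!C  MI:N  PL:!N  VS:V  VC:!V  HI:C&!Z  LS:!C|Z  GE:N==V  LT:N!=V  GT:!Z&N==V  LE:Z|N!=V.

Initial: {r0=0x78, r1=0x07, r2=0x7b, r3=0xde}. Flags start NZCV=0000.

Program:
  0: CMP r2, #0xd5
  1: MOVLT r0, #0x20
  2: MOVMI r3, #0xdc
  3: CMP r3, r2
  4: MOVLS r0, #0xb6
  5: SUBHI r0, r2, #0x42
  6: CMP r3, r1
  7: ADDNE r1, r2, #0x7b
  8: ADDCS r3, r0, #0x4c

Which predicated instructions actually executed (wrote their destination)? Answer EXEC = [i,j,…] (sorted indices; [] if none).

EXEC = [2,5,7,8]

[0] flags=1001 → (cmp)
[1] flags=1001 LT?F → skip
[2] flags=1001 MI?T → r3=0xdc
[3] flags=0011 → (cmp)
[4] flags=0011 LS?F → skip
[5] flags=0011 HI?T → r0=0x39
[6] flags=1010 → (cmp)
[7] flags=1010 NE?T → r1=0xf6
[8] flags=1010 CS?T → r3=0x85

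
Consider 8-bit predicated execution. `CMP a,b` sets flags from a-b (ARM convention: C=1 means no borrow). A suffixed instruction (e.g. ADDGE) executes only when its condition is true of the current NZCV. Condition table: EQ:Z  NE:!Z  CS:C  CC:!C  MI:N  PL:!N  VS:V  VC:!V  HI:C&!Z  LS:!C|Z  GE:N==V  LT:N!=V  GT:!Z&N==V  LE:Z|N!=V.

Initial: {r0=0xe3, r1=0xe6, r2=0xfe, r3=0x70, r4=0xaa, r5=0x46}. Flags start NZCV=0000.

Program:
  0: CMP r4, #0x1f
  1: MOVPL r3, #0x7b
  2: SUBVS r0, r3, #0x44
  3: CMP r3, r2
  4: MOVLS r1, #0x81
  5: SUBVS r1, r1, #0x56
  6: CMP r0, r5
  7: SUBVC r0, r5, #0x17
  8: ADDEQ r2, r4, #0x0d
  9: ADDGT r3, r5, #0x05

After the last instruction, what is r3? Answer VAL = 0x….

[0] flags=1010 → (cmp)
[1] flags=1010 PL?F → skip
[2] flags=1010 VS?F → skip
[3] flags=0000 → (cmp)
[4] flags=0000 LS?T → r1=0x81
[5] flags=0000 VS?F → skip
[6] flags=1010 → (cmp)
[7] flags=1010 VC?T → r0=0x2f
[8] flags=1010 EQ?F → skip
[9] flags=1010 GT?F → skip

VAL = 0x70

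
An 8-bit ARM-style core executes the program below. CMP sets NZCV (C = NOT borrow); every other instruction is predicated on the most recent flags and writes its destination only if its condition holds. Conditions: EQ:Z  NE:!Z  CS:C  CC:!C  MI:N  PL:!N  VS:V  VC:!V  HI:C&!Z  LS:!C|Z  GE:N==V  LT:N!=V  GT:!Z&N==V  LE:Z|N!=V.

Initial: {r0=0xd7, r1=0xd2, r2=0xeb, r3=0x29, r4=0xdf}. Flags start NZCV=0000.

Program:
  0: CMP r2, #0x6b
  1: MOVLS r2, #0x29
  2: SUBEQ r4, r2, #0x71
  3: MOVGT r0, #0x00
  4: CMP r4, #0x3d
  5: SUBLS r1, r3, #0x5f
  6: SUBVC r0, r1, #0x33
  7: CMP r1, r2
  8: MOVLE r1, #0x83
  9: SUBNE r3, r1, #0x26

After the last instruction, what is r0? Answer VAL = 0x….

VAL = 0x9f

0: ✓ CMP  NZCV=1010
1: · MOVLS
2: · SUBEQ
3: · MOVGT
4: ✓ CMP  NZCV=1010
5: · SUBLS
6: ✓ SUBVC  r0←0x9f
7: ✓ CMP  NZCV=1000
8: ✓ MOVLE  r1←0x83
9: ✓ SUBNE  r3←0x5d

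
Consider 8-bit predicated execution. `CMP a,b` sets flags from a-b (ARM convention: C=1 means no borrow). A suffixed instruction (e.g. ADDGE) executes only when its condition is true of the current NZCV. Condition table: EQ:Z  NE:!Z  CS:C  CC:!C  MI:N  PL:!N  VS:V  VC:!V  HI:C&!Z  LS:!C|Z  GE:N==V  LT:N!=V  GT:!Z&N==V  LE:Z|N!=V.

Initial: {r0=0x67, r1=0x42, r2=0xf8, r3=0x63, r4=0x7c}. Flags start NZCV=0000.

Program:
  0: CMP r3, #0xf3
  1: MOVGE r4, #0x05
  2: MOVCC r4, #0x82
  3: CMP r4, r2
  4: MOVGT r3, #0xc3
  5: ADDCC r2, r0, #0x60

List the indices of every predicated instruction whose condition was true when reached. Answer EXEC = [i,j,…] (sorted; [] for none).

EXEC = [1,2,5]

0: ✓ CMP  NZCV=0000
1: ✓ MOVGE  r4←0x05
2: ✓ MOVCC  r4←0x82
3: ✓ CMP  NZCV=1000
4: · MOVGT
5: ✓ ADDCC  r2←0xc7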